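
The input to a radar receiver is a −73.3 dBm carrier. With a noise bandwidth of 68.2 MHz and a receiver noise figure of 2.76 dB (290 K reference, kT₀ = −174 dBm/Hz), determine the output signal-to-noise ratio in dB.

19.6 dB

Noise floor: N = −174 + 10 log₁₀(B) + NF
10 log₁₀(6.82×10⁷) = 78.34 dB
N = −174 + 78.34 + 2.76 = −92.90 dBm
SNR = P_sig − N = −73.3 − (−92.90) = 19.60 dB → 19.6 dB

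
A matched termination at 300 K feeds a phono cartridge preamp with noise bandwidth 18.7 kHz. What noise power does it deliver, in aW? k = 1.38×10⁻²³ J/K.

P_n = kTB = 1.38×10⁻²³ × 300 × 1.87×10⁴ = 7.74×10⁻¹⁷ W = 77.4 aW

77.4 aW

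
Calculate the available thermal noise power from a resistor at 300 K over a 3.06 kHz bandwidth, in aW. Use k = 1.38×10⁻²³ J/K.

P_n = kTB = 1.38×10⁻²³ × 300 × 3.06×10³ = 1.27×10⁻¹⁷ W = 12.7 aW

12.7 aW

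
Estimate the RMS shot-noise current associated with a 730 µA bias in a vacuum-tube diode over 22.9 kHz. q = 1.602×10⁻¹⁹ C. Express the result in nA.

I_n = √(2qI·B)
2qI·B = 2 × 1.602×10⁻¹⁹ × 7.30×10⁻⁴ × 2.29×10⁴ = 5.36×10⁻¹⁸ A²
I_n = √(5.36×10⁻¹⁸) = 2.31×10⁻⁹ A = 2.31 nA

2.31 nA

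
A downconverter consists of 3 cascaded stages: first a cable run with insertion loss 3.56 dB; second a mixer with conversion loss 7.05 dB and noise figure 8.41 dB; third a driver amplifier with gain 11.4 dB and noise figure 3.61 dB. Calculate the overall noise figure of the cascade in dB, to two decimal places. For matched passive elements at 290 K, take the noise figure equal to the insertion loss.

Convert to linear (a loss of L dB is a gain of −L dB): F_i = 10^(NF_i/10), G_i = 10^(G_i,dB/10)
  Stage 1: F_1 = 10^(3.56/10) = 2.270, G_1 = 10^(−3.56/10) = 0.4406
  Stage 2: F_2 = 10^(8.41/10) = 6.934, G_2 = 10^(−7.05/10) = 0.1972
  Stage 3: F_3 = 10^(3.61/10) = 2.296, G_3 = 10^(11.4/10) = 13.80
Friis cascade:
  F = 2.270 + (6.934 − 1)/0.4406 + (2.296 − 1)/0.08690 = 30.66
NF = 10 log₁₀(30.66) = 14.87 dB

14.87 dB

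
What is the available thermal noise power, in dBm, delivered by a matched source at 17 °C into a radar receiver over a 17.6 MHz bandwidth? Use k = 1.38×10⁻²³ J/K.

T = 17 °C + 273.15 = 290.15 K
P_n = kTB = 1.38×10⁻²³ × 290.15 × 1.76×10⁷ = 7.05×10⁻¹⁴ W
In dBm: 10 log₁₀(7.05×10⁻¹⁴ / 10⁻³) = −101.5 dBm

−101.5 dBm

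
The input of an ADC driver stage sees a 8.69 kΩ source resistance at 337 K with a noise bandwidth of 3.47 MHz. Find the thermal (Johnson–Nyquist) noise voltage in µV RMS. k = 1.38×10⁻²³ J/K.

V_n = √(4kTRB)
4kTRB = 4 × 1.38×10⁻²³ × 337 × 8.69×10³ × 3.47×10⁶ = 5.61×10⁻¹⁰ V²
V_n = √(5.61×10⁻¹⁰) = 2.37×10⁻⁵ V = 23.7 µV

23.7 µV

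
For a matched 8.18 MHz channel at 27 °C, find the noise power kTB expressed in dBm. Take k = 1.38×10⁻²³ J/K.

T = 27 °C + 273.15 = 300.15 K
P_n = kTB = 1.38×10⁻²³ × 300.15 × 8.18×10⁶ = 3.39×10⁻¹⁴ W
In dBm: 10 log₁₀(3.39×10⁻¹⁴ / 10⁻³) = −104.7 dBm

−104.7 dBm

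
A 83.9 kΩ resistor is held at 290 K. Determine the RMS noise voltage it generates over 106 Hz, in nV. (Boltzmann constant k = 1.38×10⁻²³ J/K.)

V_n = √(4kTRB)
4kTRB = 4 × 1.38×10⁻²³ × 290 × 8.39×10⁴ × 1.06×10² = 1.42×10⁻¹³ V²
V_n = √(1.42×10⁻¹³) = 3.77×10⁻⁷ V = 377 nV

377 nV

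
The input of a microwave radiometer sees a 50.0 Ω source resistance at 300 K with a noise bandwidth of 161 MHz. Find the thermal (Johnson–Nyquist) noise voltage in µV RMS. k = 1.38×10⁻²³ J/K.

V_n = √(4kTRB)
4kTRB = 4 × 1.38×10⁻²³ × 300 × 5.00×10¹ × 1.61×10⁸ = 1.33×10⁻¹⁰ V²
V_n = √(1.33×10⁻¹⁰) = 1.15×10⁻⁵ V = 11.5 µV

11.5 µV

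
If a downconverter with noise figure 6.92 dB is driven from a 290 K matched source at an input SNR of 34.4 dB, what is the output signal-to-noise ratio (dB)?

By definition F = SNR_in/SNR_out, so in dB: SNR_out = SNR_in − NF
SNR_out = 34.4 − 6.92 = 27.48 dB

27.48 dB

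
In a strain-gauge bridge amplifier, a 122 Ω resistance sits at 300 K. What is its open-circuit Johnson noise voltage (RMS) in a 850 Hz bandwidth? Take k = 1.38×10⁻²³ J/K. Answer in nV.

V_n = √(4kTRB)
4kTRB = 4 × 1.38×10⁻²³ × 300 × 1.22×10² × 8.50×10² = 1.72×10⁻¹⁵ V²
V_n = √(1.72×10⁻¹⁵) = 4.14×10⁻⁸ V = 41.4 nV

41.4 nV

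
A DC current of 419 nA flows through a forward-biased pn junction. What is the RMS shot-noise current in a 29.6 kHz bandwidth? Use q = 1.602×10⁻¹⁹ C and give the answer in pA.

I_n = √(2qI·B)
2qI·B = 2 × 1.602×10⁻¹⁹ × 4.19×10⁻⁷ × 2.96×10⁴ = 3.97×10⁻²¹ A²
I_n = √(3.97×10⁻²¹) = 6.30×10⁻¹¹ A = 63.0 pA

63.0 pA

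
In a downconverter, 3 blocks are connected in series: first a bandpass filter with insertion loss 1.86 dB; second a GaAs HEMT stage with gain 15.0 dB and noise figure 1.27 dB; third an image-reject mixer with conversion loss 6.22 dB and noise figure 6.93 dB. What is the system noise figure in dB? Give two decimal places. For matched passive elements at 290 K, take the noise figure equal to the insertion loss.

3.52 dB

Convert to linear (a loss of L dB is a gain of −L dB): F_i = 10^(NF_i/10), G_i = 10^(G_i,dB/10)
  Stage 1: F_1 = 10^(1.86/10) = 1.535, G_1 = 10^(−1.86/10) = 0.6516
  Stage 2: F_2 = 10^(1.27/10) = 1.340, G_2 = 10^(15.0/10) = 31.62
  Stage 3: F_3 = 10^(6.93/10) = 4.932, G_3 = 10^(−6.22/10) = 0.2388
Friis cascade:
  F = 1.535 + (1.340 − 1)/0.6516 + (4.932 − 1)/20.61 = 2.247
NF = 10 log₁₀(2.247) = 3.52 dB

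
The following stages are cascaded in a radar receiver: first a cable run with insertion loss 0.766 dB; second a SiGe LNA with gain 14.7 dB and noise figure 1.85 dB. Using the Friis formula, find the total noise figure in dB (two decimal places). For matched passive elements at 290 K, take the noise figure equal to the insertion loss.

Convert to linear (a loss of L dB is a gain of −L dB): F_i = 10^(NF_i/10), G_i = 10^(G_i,dB/10)
  Stage 1: F_1 = 10^(0.766/10) = 1.193, G_1 = 10^(−0.766/10) = 0.8383
  Stage 2: F_2 = 10^(1.85/10) = 1.531, G_2 = 10^(14.7/10) = 29.51
Friis cascade:
  F = 1.193 + (1.531 − 1)/0.8383 = 1.826
NF = 10 log₁₀(1.826) = 2.62 dB

2.62 dB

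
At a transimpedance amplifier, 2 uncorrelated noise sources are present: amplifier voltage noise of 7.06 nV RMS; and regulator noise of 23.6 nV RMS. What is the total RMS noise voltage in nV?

24.6 nV

Uncorrelated sources add in power (mean-square): V_tot = √(ΣV_i²)
V_tot = √[(7.06×10⁻⁹)² + (2.36×10⁻⁸)²] = 2.46×10⁻⁸ V = 24.6 nV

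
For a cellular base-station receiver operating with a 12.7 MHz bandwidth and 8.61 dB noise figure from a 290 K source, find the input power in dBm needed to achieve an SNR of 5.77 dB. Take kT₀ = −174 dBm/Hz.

−88.6 dBm

Sensitivity = −174 + 10 log₁₀(B) + NF + SNR_min
= −174 + 71.04 + 8.61 + 5.77
= −88.58 dBm → −88.6 dBm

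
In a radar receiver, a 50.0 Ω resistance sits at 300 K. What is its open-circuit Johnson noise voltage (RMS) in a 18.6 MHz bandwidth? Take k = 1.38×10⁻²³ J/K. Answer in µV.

V_n = √(4kTRB)
4kTRB = 4 × 1.38×10⁻²³ × 300 × 5.00×10¹ × 1.86×10⁷ = 1.54×10⁻¹¹ V²
V_n = √(1.54×10⁻¹¹) = 3.92×10⁻⁶ V = 3.92 µV

3.92 µV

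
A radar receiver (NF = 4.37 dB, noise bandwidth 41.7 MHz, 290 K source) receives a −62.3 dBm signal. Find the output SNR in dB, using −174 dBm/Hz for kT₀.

31.1 dB

Noise floor: N = −174 + 10 log₁₀(B) + NF
10 log₁₀(4.17×10⁷) = 76.2 dB
N = −174 + 76.2 + 4.37 = −93.43 dBm
SNR = P_sig − N = −62.3 − (−93.43) = 31.13 dB → 31.1 dB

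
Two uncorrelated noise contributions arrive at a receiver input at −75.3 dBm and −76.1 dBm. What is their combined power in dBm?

−72.7 dBm

Convert to linear, add, convert back:
P₁ = 2.95×10⁻¹¹ W, P₂ = 2.45×10⁻¹¹ W
P_tot = 5.41×10⁻¹¹ W → 10 log₁₀(P_tot / 10⁻³) = −72.7 dBm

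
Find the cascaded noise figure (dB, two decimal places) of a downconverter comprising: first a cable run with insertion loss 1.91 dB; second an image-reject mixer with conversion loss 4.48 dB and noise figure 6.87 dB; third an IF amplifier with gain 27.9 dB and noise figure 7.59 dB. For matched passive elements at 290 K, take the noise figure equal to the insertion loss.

14.50 dB

Convert to linear (a loss of L dB is a gain of −L dB): F_i = 10^(NF_i/10), G_i = 10^(G_i,dB/10)
  Stage 1: F_1 = 10^(1.91/10) = 1.552, G_1 = 10^(−1.91/10) = 0.6442
  Stage 2: F_2 = 10^(6.87/10) = 4.864, G_2 = 10^(−4.48/10) = 0.3565
  Stage 3: F_3 = 10^(7.59/10) = 5.741, G_3 = 10^(27.9/10) = 616.6
Friis cascade:
  F = 1.552 + (4.864 − 1)/0.6442 + (5.741 − 1)/0.2296 = 28.20
NF = 10 log₁₀(28.20) = 14.50 dB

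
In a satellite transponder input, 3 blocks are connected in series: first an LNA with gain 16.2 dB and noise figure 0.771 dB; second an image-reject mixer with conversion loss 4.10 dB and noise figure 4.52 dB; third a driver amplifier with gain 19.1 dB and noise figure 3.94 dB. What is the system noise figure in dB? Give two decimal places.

1.24 dB

Convert to linear (a loss of L dB is a gain of −L dB): F_i = 10^(NF_i/10), G_i = 10^(G_i,dB/10)
  Stage 1: F_1 = 10^(0.771/10) = 1.194, G_1 = 10^(16.2/10) = 41.69
  Stage 2: F_2 = 10^(4.52/10) = 2.831, G_2 = 10^(−4.10/10) = 0.3890
  Stage 3: F_3 = 10^(3.94/10) = 2.477, G_3 = 10^(19.1/10) = 81.28
Friis cascade:
  F = 1.194 + (2.831 − 1)/41.69 + (2.477 − 1)/16.22 = 1.329
NF = 10 log₁₀(1.329) = 1.24 dB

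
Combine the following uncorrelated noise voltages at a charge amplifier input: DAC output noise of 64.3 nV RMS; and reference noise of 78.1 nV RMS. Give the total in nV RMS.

101 nV

Uncorrelated sources add in power (mean-square): V_tot = √(ΣV_i²)
V_tot = √[(6.43×10⁻⁸)² + (7.81×10⁻⁸)²] = 1.01×10⁻⁷ V = 101 nV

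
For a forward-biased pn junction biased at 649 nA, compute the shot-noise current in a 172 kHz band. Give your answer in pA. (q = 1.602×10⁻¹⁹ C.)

189 pA

I_n = √(2qI·B)
2qI·B = 2 × 1.602×10⁻¹⁹ × 6.49×10⁻⁷ × 1.72×10⁵ = 3.58×10⁻²⁰ A²
I_n = √(3.58×10⁻²⁰) = 1.89×10⁻¹⁰ A = 189 pA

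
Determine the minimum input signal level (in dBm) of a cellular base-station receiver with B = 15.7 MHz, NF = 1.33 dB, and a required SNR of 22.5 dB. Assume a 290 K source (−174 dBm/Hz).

−78.2 dBm

Sensitivity = −174 + 10 log₁₀(B) + NF + SNR_min
= −174 + 71.96 + 1.33 + 22.5
= −78.21 dBm → −78.2 dBm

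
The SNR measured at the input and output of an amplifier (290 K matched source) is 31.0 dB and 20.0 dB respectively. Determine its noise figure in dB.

11.0 dB

NF (dB) = SNR_in(dB) − SNR_out(dB) when the source is at T₀
NF = 31.0 − 20.0 = 11.0 dB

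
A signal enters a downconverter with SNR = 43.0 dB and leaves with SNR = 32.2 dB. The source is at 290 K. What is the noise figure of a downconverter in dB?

NF (dB) = SNR_in(dB) − SNR_out(dB) when the source is at T₀
NF = 43.0 − 32.2 = 10.8 dB

10.8 dB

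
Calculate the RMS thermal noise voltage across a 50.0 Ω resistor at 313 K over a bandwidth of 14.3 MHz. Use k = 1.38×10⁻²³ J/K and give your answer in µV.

3.51 µV

V_n = √(4kTRB)
4kTRB = 4 × 1.38×10⁻²³ × 313 × 5.00×10¹ × 1.43×10⁷ = 1.24×10⁻¹¹ V²
V_n = √(1.24×10⁻¹¹) = 3.51×10⁻⁶ V = 3.51 µV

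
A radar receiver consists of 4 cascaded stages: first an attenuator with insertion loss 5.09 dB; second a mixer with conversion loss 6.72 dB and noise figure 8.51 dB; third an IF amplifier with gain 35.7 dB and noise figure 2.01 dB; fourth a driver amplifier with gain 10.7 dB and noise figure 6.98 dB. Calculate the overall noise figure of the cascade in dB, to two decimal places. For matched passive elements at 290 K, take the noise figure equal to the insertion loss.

15.03 dB

Convert to linear (a loss of L dB is a gain of −L dB): F_i = 10^(NF_i/10), G_i = 10^(G_i,dB/10)
  Stage 1: F_1 = 10^(5.09/10) = 3.228, G_1 = 10^(−5.09/10) = 0.3097
  Stage 2: F_2 = 10^(8.51/10) = 7.096, G_2 = 10^(−6.72/10) = 0.2128
  Stage 3: F_3 = 10^(2.01/10) = 1.589, G_3 = 10^(35.7/10) = 3715
  Stage 4: F_4 = 10^(6.98/10) = 4.989, G_4 = 10^(10.7/10) = 11.75
Friis cascade:
  F = 3.228 + (7.096 − 1)/0.3097 + (1.589 − 1)/0.06592 + (4.989 − 1)/244.9 = 31.85
NF = 10 log₁₀(31.85) = 15.03 dB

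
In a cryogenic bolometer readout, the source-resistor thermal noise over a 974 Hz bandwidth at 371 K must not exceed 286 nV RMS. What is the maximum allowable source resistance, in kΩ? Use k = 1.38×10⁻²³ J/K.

Johnson–Nyquist: V_n = √(4kTRB) ⇒ R = V_n² / (4kTB)
4kTB = 4 × 1.38×10⁻²³ × 371 × 9.74×10² = 1.99×10⁻¹⁷
R = (2.86×10⁻⁷)² / 1.99×10⁻¹⁷ = 4.10×10³ Ω = 4.10 kΩ

4.10 kΩ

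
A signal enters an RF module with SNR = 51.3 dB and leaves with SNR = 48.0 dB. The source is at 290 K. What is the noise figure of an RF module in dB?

3.3 dB

NF (dB) = SNR_in(dB) − SNR_out(dB) when the source is at T₀
NF = 51.3 − 48.0 = 3.3 dB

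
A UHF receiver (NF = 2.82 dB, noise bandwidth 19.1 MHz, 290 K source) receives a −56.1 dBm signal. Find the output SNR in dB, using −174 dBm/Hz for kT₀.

Noise floor: N = −174 + 10 log₁₀(B) + NF
10 log₁₀(1.91×10⁷) = 72.81 dB
N = −174 + 72.81 + 2.82 = −98.37 dBm
SNR = P_sig − N = −56.1 − (−98.37) = 42.27 dB → 42.3 dB

42.3 dB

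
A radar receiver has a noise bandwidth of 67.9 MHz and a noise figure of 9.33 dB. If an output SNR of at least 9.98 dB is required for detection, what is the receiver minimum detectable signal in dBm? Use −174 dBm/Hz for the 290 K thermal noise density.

−76.4 dBm

Sensitivity = −174 + 10 log₁₀(B) + NF + SNR_min
= −174 + 78.32 + 9.33 + 9.98
= −76.37 dBm → −76.4 dBm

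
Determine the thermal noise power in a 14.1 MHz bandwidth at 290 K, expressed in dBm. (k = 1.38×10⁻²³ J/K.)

−102.5 dBm

P_n = kTB = 1.38×10⁻²³ × 290 × 1.41×10⁷ = 5.64×10⁻¹⁴ W
In dBm: 10 log₁₀(5.64×10⁻¹⁴ / 10⁻³) = −102.5 dBm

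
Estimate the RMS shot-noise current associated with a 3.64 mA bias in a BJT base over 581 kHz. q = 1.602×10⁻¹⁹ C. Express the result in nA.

26.0 nA

I_n = √(2qI·B)
2qI·B = 2 × 1.602×10⁻¹⁹ × 3.64×10⁻³ × 5.81×10⁵ = 6.78×10⁻¹⁶ A²
I_n = √(6.78×10⁻¹⁶) = 2.60×10⁻⁸ A = 26.0 nA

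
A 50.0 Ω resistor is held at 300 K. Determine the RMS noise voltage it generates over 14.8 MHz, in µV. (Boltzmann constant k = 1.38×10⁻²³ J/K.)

3.50 µV

V_n = √(4kTRB)
4kTRB = 4 × 1.38×10⁻²³ × 300 × 5.00×10¹ × 1.48×10⁷ = 1.23×10⁻¹¹ V²
V_n = √(1.23×10⁻¹¹) = 3.50×10⁻⁶ V = 3.50 µV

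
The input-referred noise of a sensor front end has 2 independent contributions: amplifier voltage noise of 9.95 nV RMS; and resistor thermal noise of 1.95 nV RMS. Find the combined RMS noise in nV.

10.1 nV

Uncorrelated sources add in power (mean-square): V_tot = √(ΣV_i²)
V_tot = √[(9.95×10⁻⁹)² + (1.95×10⁻⁹)²] = 1.01×10⁻⁸ V = 10.1 nV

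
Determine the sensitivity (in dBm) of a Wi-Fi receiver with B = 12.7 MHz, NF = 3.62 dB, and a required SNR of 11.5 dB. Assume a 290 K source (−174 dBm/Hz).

Sensitivity = −174 + 10 log₁₀(B) + NF + SNR_min
= −174 + 71.04 + 3.62 + 11.5
= −87.84 dBm → −87.8 dBm

−87.8 dBm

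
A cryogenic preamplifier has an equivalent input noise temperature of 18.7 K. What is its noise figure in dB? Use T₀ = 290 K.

0.271 dB

F = 1 + T_e/T₀ = 1 + 18.7/290 = 1.06448
NF = 10 log₁₀(1.06448) = 0.271 dB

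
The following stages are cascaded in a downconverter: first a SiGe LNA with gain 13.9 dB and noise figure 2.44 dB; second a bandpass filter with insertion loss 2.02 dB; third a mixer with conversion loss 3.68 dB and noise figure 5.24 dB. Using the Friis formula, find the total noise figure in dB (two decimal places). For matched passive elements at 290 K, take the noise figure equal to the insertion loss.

Convert to linear (a loss of L dB is a gain of −L dB): F_i = 10^(NF_i/10), G_i = 10^(G_i,dB/10)
  Stage 1: F_1 = 10^(2.44/10) = 1.754, G_1 = 10^(13.9/10) = 24.55
  Stage 2: F_2 = 10^(2.02/10) = 1.592, G_2 = 10^(−2.02/10) = 0.6281
  Stage 3: F_3 = 10^(5.24/10) = 3.342, G_3 = 10^(−3.68/10) = 0.4285
Friis cascade:
  F = 1.754 + (1.592 − 1)/24.55 + (3.342 − 1)/15.42 = 1.930
NF = 10 log₁₀(1.930) = 2.86 dB

2.86 dB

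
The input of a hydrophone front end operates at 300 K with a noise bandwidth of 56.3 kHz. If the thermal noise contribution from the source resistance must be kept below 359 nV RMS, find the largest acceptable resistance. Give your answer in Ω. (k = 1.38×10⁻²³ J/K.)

Johnson–Nyquist: V_n = √(4kTRB) ⇒ R = V_n² / (4kTB)
4kTB = 4 × 1.38×10⁻²³ × 300 × 5.63×10⁴ = 9.32×10⁻¹⁶
R = (3.59×10⁻⁷)² / 9.32×10⁻¹⁶ = 1.38×10² Ω = 138 Ω

138 Ω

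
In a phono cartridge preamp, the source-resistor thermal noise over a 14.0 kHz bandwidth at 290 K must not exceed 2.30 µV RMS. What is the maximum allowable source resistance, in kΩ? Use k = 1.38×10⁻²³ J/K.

Johnson–Nyquist: V_n = √(4kTRB) ⇒ R = V_n² / (4kTB)
4kTB = 4 × 1.38×10⁻²³ × 290 × 1.40×10⁴ = 2.24×10⁻¹⁶
R = (2.30×10⁻⁶)² / 2.24×10⁻¹⁶ = 2.36×10⁴ Ω = 23.6 kΩ

23.6 kΩ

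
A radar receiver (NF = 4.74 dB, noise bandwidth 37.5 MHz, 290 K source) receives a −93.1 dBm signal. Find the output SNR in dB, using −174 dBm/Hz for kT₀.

0.4 dB

Noise floor: N = −174 + 10 log₁₀(B) + NF
10 log₁₀(3.75×10⁷) = 75.74 dB
N = −174 + 75.74 + 4.74 = −93.52 dBm
SNR = P_sig − N = −93.1 − (−93.52) = 0.42 dB → 0.4 dB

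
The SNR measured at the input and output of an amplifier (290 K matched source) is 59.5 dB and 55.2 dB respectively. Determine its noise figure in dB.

4.3 dB

NF (dB) = SNR_in(dB) − SNR_out(dB) when the source is at T₀
NF = 59.5 − 55.2 = 4.3 dB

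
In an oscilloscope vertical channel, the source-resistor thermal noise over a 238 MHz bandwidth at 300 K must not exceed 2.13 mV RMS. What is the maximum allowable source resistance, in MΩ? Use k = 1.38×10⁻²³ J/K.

Johnson–Nyquist: V_n = √(4kTRB) ⇒ R = V_n² / (4kTB)
4kTB = 4 × 1.38×10⁻²³ × 300 × 2.38×10⁸ = 3.94×10⁻¹²
R = (2.13×10⁻³)² / 3.94×10⁻¹² = 1.15×10⁶ Ω = 1.15 MΩ

1.15 MΩ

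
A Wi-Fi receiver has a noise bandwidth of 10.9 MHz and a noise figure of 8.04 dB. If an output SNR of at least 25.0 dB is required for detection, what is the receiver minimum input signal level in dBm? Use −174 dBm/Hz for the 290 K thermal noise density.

−70.6 dBm

Sensitivity = −174 + 10 log₁₀(B) + NF + SNR_min
= −174 + 70.37 + 8.04 + 25.0
= −70.59 dBm → −70.6 dBm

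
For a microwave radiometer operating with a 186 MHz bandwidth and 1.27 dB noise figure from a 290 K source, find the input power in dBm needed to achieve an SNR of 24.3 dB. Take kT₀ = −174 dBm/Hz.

Sensitivity = −174 + 10 log₁₀(B) + NF + SNR_min
= −174 + 82.7 + 1.27 + 24.3
= −65.73 dBm → −65.7 dBm

−65.7 dBm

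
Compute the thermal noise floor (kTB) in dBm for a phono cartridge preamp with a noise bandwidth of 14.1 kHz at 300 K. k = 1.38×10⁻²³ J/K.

−132.3 dBm

P_n = kTB = 1.38×10⁻²³ × 300 × 1.41×10⁴ = 5.84×10⁻¹⁷ W
In dBm: 10 log₁₀(5.84×10⁻¹⁷ / 10⁻³) = −132.3 dBm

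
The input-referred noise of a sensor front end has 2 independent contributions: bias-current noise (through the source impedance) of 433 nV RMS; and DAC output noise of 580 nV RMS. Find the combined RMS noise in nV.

Uncorrelated sources add in power (mean-square): V_tot = √(ΣV_i²)
V_tot = √[(4.33×10⁻⁷)² + (5.80×10⁻⁷)²] = 7.24×10⁻⁷ V = 724 nV

724 nV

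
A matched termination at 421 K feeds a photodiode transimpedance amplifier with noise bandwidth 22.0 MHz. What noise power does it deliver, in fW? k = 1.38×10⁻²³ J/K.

128 fW

P_n = kTB = 1.38×10⁻²³ × 421 × 2.20×10⁷ = 1.28×10⁻¹³ W = 128 fW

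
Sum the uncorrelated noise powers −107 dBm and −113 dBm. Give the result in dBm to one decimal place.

−106.0 dBm

Convert to linear, add, convert back:
P₁ = 2.00×10⁻¹⁴ W, P₂ = 5.01×10⁻¹⁵ W
P_tot = 2.50×10⁻¹⁴ W → 10 log₁₀(P_tot / 10⁻³) = −106.0 dBm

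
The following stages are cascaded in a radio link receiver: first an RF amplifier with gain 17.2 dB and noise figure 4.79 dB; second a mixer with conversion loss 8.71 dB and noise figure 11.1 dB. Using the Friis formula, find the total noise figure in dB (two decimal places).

5.10 dB

Convert to linear (a loss of L dB is a gain of −L dB): F_i = 10^(NF_i/10), G_i = 10^(G_i,dB/10)
  Stage 1: F_1 = 10^(4.79/10) = 3.013, G_1 = 10^(17.2/10) = 52.48
  Stage 2: F_2 = 10^(11.1/10) = 12.88, G_2 = 10^(−8.71/10) = 0.1346
Friis cascade:
  F = 3.013 + (12.88 − 1)/52.48 = 3.239
NF = 10 log₁₀(3.239) = 5.10 dB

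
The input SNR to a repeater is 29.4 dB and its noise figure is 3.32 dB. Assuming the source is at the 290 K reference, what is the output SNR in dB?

26.08 dB

By definition F = SNR_in/SNR_out, so in dB: SNR_out = SNR_in − NF
SNR_out = 29.4 − 3.32 = 26.08 dB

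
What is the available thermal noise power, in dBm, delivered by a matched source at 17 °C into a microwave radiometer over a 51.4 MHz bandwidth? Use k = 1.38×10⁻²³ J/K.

−96.9 dBm

T = 17 °C + 273.15 = 290.15 K
P_n = kTB = 1.38×10⁻²³ × 290.15 × 5.14×10⁷ = 2.06×10⁻¹³ W
In dBm: 10 log₁₀(2.06×10⁻¹³ / 10⁻³) = −96.9 dBm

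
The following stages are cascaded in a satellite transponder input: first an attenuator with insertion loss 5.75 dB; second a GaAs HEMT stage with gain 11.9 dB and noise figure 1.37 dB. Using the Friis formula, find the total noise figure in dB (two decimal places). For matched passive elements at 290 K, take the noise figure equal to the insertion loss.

Convert to linear (a loss of L dB is a gain of −L dB): F_i = 10^(NF_i/10), G_i = 10^(G_i,dB/10)
  Stage 1: F_1 = 10^(5.75/10) = 3.758, G_1 = 10^(−5.75/10) = 0.2661
  Stage 2: F_2 = 10^(1.37/10) = 1.371, G_2 = 10^(11.9/10) = 15.49
Friis cascade:
  F = 3.758 + (1.371 − 1)/0.2661 = 5.152
NF = 10 log₁₀(5.152) = 7.12 dB

7.12 dB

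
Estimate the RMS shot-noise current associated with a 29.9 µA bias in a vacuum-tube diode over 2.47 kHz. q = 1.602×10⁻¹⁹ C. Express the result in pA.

154 pA

I_n = √(2qI·B)
2qI·B = 2 × 1.602×10⁻¹⁹ × 2.99×10⁻⁵ × 2.47×10³ = 2.37×10⁻²⁰ A²
I_n = √(2.37×10⁻²⁰) = 1.54×10⁻¹⁰ A = 154 pA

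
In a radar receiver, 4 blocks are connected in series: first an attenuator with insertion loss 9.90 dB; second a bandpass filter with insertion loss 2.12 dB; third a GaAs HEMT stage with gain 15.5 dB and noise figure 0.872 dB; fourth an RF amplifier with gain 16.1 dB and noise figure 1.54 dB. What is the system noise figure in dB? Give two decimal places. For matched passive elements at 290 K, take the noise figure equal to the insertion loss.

12.93 dB

Convert to linear (a loss of L dB is a gain of −L dB): F_i = 10^(NF_i/10), G_i = 10^(G_i,dB/10)
  Stage 1: F_1 = 10^(9.90/10) = 9.772, G_1 = 10^(−9.90/10) = 0.1023
  Stage 2: F_2 = 10^(2.12/10) = 1.629, G_2 = 10^(−2.12/10) = 0.6138
  Stage 3: F_3 = 10^(0.872/10) = 1.222, G_3 = 10^(15.5/10) = 35.48
  Stage 4: F_4 = 10^(1.54/10) = 1.426, G_4 = 10^(16.1/10) = 40.74
Friis cascade:
  F = 9.772 + (1.629 − 1)/0.1023 + (1.222 − 1)/0.06281 + (1.426 − 1)/2.228 = 19.65
NF = 10 log₁₀(19.65) = 12.93 dB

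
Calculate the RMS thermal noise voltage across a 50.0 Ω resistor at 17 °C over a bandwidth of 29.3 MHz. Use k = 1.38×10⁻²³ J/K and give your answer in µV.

T = 17 °C + 273.15 = 290.15 K
V_n = √(4kTRB)
4kTRB = 4 × 1.38×10⁻²³ × 290.15 × 5.00×10¹ × 2.93×10⁷ = 2.35×10⁻¹¹ V²
V_n = √(2.35×10⁻¹¹) = 4.84×10⁻⁶ V = 4.84 µV

4.84 µV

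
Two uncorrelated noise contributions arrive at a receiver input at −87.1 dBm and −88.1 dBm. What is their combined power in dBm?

−84.6 dBm

Convert to linear, add, convert back:
P₁ = 1.95×10⁻¹² W, P₂ = 1.55×10⁻¹² W
P_tot = 3.50×10⁻¹² W → 10 log₁₀(P_tot / 10⁻³) = −84.6 dBm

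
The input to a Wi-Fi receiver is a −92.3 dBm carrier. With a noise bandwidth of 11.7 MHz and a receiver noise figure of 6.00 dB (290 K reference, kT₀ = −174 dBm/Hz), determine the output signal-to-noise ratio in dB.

Noise floor: N = −174 + 10 log₁₀(B) + NF
10 log₁₀(1.17×10⁷) = 70.68 dB
N = −174 + 70.68 + 6.00 = −97.32 dBm
SNR = P_sig − N = −92.3 − (−97.32) = 5.02 dB → 5.0 dB

5.0 dB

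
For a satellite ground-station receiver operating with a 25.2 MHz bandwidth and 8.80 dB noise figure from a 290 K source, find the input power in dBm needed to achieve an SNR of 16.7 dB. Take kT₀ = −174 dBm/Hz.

Sensitivity = −174 + 10 log₁₀(B) + NF + SNR_min
= −174 + 74.01 + 8.80 + 16.7
= −74.49 dBm → −74.5 dBm

−74.5 dBm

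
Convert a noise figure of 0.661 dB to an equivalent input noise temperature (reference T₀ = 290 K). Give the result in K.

F = 10^(0.661/10) = 1.16439
T_e = (F − 1)·T₀ = (1.16439 − 1) × 290 = 47.7 K

47.7 K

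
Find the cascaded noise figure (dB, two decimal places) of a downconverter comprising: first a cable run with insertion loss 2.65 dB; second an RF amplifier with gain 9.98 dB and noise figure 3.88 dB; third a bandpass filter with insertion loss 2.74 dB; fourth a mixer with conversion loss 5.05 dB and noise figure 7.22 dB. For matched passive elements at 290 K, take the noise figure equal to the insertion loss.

7.89 dB

Convert to linear (a loss of L dB is a gain of −L dB): F_i = 10^(NF_i/10), G_i = 10^(G_i,dB/10)
  Stage 1: F_1 = 10^(2.65/10) = 1.841, G_1 = 10^(−2.65/10) = 0.5433
  Stage 2: F_2 = 10^(3.88/10) = 2.443, G_2 = 10^(9.98/10) = 9.954
  Stage 3: F_3 = 10^(2.74/10) = 1.879, G_3 = 10^(−2.74/10) = 0.5321
  Stage 4: F_4 = 10^(7.22/10) = 5.272, G_4 = 10^(−5.05/10) = 0.3126
Friis cascade:
  F = 1.841 + (2.443 − 1)/0.5433 + (1.879 − 1)/5.408 + (5.272 − 1)/2.877 = 6.145
NF = 10 log₁₀(6.145) = 7.89 dB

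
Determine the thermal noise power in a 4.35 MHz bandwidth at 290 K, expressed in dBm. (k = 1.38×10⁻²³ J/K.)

P_n = kTB = 1.38×10⁻²³ × 290 × 4.35×10⁶ = 1.74×10⁻¹⁴ W
In dBm: 10 log₁₀(1.74×10⁻¹⁴ / 10⁻³) = −107.6 dBm

−107.6 dBm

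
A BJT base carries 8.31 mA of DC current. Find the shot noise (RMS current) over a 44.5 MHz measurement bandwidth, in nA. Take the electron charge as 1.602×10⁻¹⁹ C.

344 nA

I_n = √(2qI·B)
2qI·B = 2 × 1.602×10⁻¹⁹ × 8.31×10⁻³ × 4.45×10⁷ = 1.18×10⁻¹³ A²
I_n = √(1.18×10⁻¹³) = 3.44×10⁻⁷ A = 344 nA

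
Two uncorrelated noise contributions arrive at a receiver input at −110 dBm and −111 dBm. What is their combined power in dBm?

−107.5 dBm

Convert to linear, add, convert back:
P₁ = 1.00×10⁻¹⁴ W, P₂ = 7.94×10⁻¹⁵ W
P_tot = 1.79×10⁻¹⁴ W → 10 log₁₀(P_tot / 10⁻³) = −107.5 dBm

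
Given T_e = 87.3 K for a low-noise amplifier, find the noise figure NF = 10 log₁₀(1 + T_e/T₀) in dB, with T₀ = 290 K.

1.14 dB

F = 1 + T_e/T₀ = 1 + 87.3/290 = 1.30103
NF = 10 log₁₀(1.30103) = 1.14 dB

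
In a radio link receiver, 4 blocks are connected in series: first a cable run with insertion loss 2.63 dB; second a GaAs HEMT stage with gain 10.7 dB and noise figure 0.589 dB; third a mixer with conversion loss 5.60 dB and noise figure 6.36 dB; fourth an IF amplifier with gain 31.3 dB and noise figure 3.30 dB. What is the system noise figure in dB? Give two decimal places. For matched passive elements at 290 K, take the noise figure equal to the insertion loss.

5.13 dB

Convert to linear (a loss of L dB is a gain of −L dB): F_i = 10^(NF_i/10), G_i = 10^(G_i,dB/10)
  Stage 1: F_1 = 10^(2.63/10) = 1.832, G_1 = 10^(−2.63/10) = 0.5458
  Stage 2: F_2 = 10^(0.589/10) = 1.145, G_2 = 10^(10.7/10) = 11.75
  Stage 3: F_3 = 10^(6.36/10) = 4.325, G_3 = 10^(−5.60/10) = 0.2754
  Stage 4: F_4 = 10^(3.30/10) = 2.138, G_4 = 10^(31.3/10) = 1349
Friis cascade:
  F = 1.832 + (1.145 − 1)/0.5458 + (4.325 − 1)/6.412 + (2.138 − 1)/1.766 = 3.261
NF = 10 log₁₀(3.261) = 5.13 dB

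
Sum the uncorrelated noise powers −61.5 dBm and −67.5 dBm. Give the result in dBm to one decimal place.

Convert to linear, add, convert back:
P₁ = 7.08×10⁻¹⁰ W, P₂ = 1.78×10⁻¹⁰ W
P_tot = 8.86×10⁻¹⁰ W → 10 log₁₀(P_tot / 10⁻³) = −60.5 dBm

−60.5 dBm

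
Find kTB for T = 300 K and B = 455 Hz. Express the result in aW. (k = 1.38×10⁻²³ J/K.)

1.88 aW

P_n = kTB = 1.38×10⁻²³ × 300 × 4.55×10² = 1.88×10⁻¹⁸ W = 1.88 aW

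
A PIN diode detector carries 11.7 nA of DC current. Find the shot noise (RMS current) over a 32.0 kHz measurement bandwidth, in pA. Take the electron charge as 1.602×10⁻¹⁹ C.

11.0 pA

I_n = √(2qI·B)
2qI·B = 2 × 1.602×10⁻¹⁹ × 1.17×10⁻⁸ × 3.20×10⁴ = 1.20×10⁻²² A²
I_n = √(1.20×10⁻²²) = 1.10×10⁻¹¹ A = 11.0 pA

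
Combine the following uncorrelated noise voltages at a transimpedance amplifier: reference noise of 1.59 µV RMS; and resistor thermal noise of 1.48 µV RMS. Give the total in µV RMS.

2.17 µV

Uncorrelated sources add in power (mean-square): V_tot = √(ΣV_i²)
V_tot = √[(1.59×10⁻⁶)² + (1.48×10⁻⁶)²] = 2.17×10⁻⁶ V = 2.17 µV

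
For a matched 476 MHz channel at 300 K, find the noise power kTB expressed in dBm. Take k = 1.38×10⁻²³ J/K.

P_n = kTB = 1.38×10⁻²³ × 300 × 4.76×10⁸ = 1.97×10⁻¹² W
In dBm: 10 log₁₀(1.97×10⁻¹² / 10⁻³) = −87.1 dBm

−87.1 dBm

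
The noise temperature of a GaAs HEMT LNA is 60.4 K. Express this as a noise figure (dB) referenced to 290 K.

F = 1 + T_e/T₀ = 1 + 60.4/290 = 1.20828
NF = 10 log₁₀(1.20828) = 0.822 dB

0.822 dB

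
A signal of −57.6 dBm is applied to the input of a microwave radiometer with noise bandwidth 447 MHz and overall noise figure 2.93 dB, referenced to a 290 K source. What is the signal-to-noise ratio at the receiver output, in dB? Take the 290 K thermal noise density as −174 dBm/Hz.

27.0 dB

Noise floor: N = −174 + 10 log₁₀(B) + NF
10 log₁₀(4.47×10⁸) = 86.5 dB
N = −174 + 86.5 + 2.93 = −84.57 dBm
SNR = P_sig − N = −57.6 − (−84.57) = 26.97 dB → 27.0 dB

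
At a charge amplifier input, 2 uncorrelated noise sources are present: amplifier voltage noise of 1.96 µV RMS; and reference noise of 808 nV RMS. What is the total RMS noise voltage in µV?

Uncorrelated sources add in power (mean-square): V_tot = √(ΣV_i²)
V_tot = √[(1.96×10⁻⁶)² + (8.08×10⁻⁷)²] = 2.12×10⁻⁶ V = 2.12 µV

2.12 µV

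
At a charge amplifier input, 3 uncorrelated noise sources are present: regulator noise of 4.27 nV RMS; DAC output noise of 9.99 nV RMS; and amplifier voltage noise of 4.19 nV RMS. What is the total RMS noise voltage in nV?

Uncorrelated sources add in power (mean-square): V_tot = √(ΣV_i²)
V_tot = √[(4.27×10⁻⁹)² + (9.99×10⁻⁹)² + (4.19×10⁻⁹)²] = 1.16×10⁻⁸ V = 11.6 nV

11.6 nV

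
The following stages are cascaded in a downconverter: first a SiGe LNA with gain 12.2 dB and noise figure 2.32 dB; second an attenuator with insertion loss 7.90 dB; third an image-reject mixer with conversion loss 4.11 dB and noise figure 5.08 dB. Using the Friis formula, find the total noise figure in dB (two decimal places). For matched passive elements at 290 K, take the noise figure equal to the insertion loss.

4.54 dB

Convert to linear (a loss of L dB is a gain of −L dB): F_i = 10^(NF_i/10), G_i = 10^(G_i,dB/10)
  Stage 1: F_1 = 10^(2.32/10) = 1.706, G_1 = 10^(12.2/10) = 16.60
  Stage 2: F_2 = 10^(7.90/10) = 6.166, G_2 = 10^(−7.90/10) = 0.1622
  Stage 3: F_3 = 10^(5.08/10) = 3.221, G_3 = 10^(−4.11/10) = 0.3882
Friis cascade:
  F = 1.706 + (6.166 − 1)/16.60 + (3.221 − 1)/2.692 = 2.843
NF = 10 log₁₀(2.843) = 4.54 dB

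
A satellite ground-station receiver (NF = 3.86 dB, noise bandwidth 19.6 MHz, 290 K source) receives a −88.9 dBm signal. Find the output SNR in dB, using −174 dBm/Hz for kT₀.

Noise floor: N = −174 + 10 log₁₀(B) + NF
10 log₁₀(1.96×10⁷) = 72.92 dB
N = −174 + 72.92 + 3.86 = −97.22 dBm
SNR = P_sig − N = −88.9 − (−97.22) = 8.32 dB → 8.3 dB

8.3 dB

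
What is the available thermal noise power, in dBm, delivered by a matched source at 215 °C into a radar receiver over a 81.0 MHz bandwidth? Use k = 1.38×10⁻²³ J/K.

T = 215 °C + 273.15 = 488.15 K
P_n = kTB = 1.38×10⁻²³ × 488.15 × 8.10×10⁷ = 5.46×10⁻¹³ W
In dBm: 10 log₁₀(5.46×10⁻¹³ / 10⁻³) = −92.6 dBm

−92.6 dBm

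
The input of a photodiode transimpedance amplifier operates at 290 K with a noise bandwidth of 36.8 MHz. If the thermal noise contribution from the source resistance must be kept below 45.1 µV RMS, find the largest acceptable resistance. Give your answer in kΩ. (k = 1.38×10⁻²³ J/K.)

3.45 kΩ

Johnson–Nyquist: V_n = √(4kTRB) ⇒ R = V_n² / (4kTB)
4kTB = 4 × 1.38×10⁻²³ × 290 × 3.68×10⁷ = 5.89×10⁻¹³
R = (4.51×10⁻⁵)² / 5.89×10⁻¹³ = 3.45×10³ Ω = 3.45 kΩ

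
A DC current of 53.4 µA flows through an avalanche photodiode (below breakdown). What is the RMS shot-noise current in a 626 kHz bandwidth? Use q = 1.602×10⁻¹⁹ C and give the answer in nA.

3.27 nA

I_n = √(2qI·B)
2qI·B = 2 × 1.602×10⁻¹⁹ × 5.34×10⁻⁵ × 6.26×10⁵ = 1.07×10⁻¹⁷ A²
I_n = √(1.07×10⁻¹⁷) = 3.27×10⁻⁹ A = 3.27 nA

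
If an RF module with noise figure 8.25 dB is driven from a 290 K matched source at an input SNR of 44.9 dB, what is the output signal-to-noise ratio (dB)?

By definition F = SNR_in/SNR_out, so in dB: SNR_out = SNR_in − NF
SNR_out = 44.9 − 8.25 = 36.65 dB

36.65 dB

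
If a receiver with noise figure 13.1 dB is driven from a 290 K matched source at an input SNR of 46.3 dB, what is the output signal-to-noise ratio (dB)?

33.2 dB

By definition F = SNR_in/SNR_out, so in dB: SNR_out = SNR_in − NF
SNR_out = 46.3 − 13.1 = 33.2 dB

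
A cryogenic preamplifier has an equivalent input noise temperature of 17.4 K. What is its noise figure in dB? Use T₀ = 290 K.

F = 1 + T_e/T₀ = 1 + 17.4/290 = 1.06
NF = 10 log₁₀(1.06) = 0.253 dB

0.253 dB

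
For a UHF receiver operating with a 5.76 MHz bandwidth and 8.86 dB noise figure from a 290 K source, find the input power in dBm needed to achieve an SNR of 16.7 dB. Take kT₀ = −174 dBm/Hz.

−80.8 dBm

Sensitivity = −174 + 10 log₁₀(B) + NF + SNR_min
= −174 + 67.6 + 8.86 + 16.7
= −80.84 dBm → −80.8 dBm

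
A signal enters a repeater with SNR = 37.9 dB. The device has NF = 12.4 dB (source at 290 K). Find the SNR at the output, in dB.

By definition F = SNR_in/SNR_out, so in dB: SNR_out = SNR_in − NF
SNR_out = 37.9 − 12.4 = 25.5 dB

25.5 dB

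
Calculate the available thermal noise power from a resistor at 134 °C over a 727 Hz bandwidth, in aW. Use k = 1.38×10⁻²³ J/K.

4.08 aW

T = 134 °C + 273.15 = 407.15 K
P_n = kTB = 1.38×10⁻²³ × 407.15 × 7.27×10² = 4.08×10⁻¹⁸ W = 4.08 aW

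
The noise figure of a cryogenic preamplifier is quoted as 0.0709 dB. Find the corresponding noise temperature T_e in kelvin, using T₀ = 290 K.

F = 10^(0.0709/10) = 1.01646
T_e = (F − 1)·T₀ = (1.01646 − 1) × 290 = 4.77 K

4.77 K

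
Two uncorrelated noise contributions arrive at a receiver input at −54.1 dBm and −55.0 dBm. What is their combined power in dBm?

Convert to linear, add, convert back:
P₁ = 3.89×10⁻⁹ W, P₂ = 3.16×10⁻⁹ W
P_tot = 7.05×10⁻⁹ W → 10 log₁₀(P_tot / 10⁻³) = −51.5 dBm

−51.5 dBm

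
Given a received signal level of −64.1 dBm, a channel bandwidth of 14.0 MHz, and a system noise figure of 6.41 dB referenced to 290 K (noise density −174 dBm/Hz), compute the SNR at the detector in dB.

Noise floor: N = −174 + 10 log₁₀(B) + NF
10 log₁₀(1.40×10⁷) = 71.46 dB
N = −174 + 71.46 + 6.41 = −96.13 dBm
SNR = P_sig − N = −64.1 − (−96.13) = 32.03 dB → 32.0 dB

32.0 dB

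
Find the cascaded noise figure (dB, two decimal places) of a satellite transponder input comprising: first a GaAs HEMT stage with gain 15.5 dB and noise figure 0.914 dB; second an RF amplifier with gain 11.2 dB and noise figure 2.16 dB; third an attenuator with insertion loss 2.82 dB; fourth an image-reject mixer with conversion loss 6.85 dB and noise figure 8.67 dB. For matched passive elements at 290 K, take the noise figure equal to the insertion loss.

Convert to linear (a loss of L dB is a gain of −L dB): F_i = 10^(NF_i/10), G_i = 10^(G_i,dB/10)
  Stage 1: F_1 = 10^(0.914/10) = 1.234, G_1 = 10^(15.5/10) = 35.48
  Stage 2: F_2 = 10^(2.16/10) = 1.644, G_2 = 10^(11.2/10) = 13.18
  Stage 3: F_3 = 10^(2.82/10) = 1.914, G_3 = 10^(−2.82/10) = 0.5224
  Stage 4: F_4 = 10^(8.67/10) = 7.362, G_4 = 10^(−6.85/10) = 0.2065
Friis cascade:
  F = 1.234 + (1.644 − 1)/35.48 + (1.914 − 1)/467.7 + (7.362 − 1)/244.3 = 1.280
NF = 10 log₁₀(1.280) = 1.07 dB

1.07 dB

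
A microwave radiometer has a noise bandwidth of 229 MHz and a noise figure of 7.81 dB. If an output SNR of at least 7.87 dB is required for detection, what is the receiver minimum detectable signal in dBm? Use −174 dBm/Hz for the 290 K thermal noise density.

−74.7 dBm

Sensitivity = −174 + 10 log₁₀(B) + NF + SNR_min
= −174 + 83.6 + 7.81 + 7.87
= −74.72 dBm → −74.7 dBm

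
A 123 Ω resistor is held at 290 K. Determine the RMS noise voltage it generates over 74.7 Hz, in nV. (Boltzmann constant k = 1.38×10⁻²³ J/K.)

12.1 nV

V_n = √(4kTRB)
4kTRB = 4 × 1.38×10⁻²³ × 290 × 1.23×10² × 7.47×10¹ = 1.47×10⁻¹⁶ V²
V_n = √(1.47×10⁻¹⁶) = 1.21×10⁻⁸ V = 12.1 nV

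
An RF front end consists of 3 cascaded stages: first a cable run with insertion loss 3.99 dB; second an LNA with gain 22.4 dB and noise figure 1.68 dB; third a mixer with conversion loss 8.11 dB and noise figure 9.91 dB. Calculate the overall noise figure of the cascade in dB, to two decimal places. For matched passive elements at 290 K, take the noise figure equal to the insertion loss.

5.82 dB

Convert to linear (a loss of L dB is a gain of −L dB): F_i = 10^(NF_i/10), G_i = 10^(G_i,dB/10)
  Stage 1: F_1 = 10^(3.99/10) = 2.506, G_1 = 10^(−3.99/10) = 0.3990
  Stage 2: F_2 = 10^(1.68/10) = 1.472, G_2 = 10^(22.4/10) = 173.8
  Stage 3: F_3 = 10^(9.91/10) = 9.795, G_3 = 10^(−8.11/10) = 0.1545
Friis cascade:
  F = 2.506 + (1.472 − 1)/0.3990 + (9.795 − 1)/69.34 = 3.817
NF = 10 log₁₀(3.817) = 5.82 dB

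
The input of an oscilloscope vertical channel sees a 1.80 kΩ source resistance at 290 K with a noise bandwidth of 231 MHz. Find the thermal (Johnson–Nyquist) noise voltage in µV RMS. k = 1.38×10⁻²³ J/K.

81.6 µV

V_n = √(4kTRB)
4kTRB = 4 × 1.38×10⁻²³ × 290 × 1.80×10³ × 2.31×10⁸ = 6.66×10⁻⁹ V²
V_n = √(6.66×10⁻⁹) = 8.16×10⁻⁵ V = 81.6 µV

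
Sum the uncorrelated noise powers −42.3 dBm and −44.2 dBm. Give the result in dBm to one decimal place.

Convert to linear, add, convert back:
P₁ = 5.89×10⁻⁸ W, P₂ = 3.80×10⁻⁸ W
P_tot = 9.69×10⁻⁸ W → 10 log₁₀(P_tot / 10⁻³) = −40.1 dBm

−40.1 dBm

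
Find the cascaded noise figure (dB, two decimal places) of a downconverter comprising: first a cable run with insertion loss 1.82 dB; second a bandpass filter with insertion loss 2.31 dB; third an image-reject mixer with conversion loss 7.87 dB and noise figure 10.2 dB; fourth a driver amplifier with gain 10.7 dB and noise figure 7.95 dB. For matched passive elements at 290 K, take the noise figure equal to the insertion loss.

Convert to linear (a loss of L dB is a gain of −L dB): F_i = 10^(NF_i/10), G_i = 10^(G_i,dB/10)
  Stage 1: F_1 = 10^(1.82/10) = 1.521, G_1 = 10^(−1.82/10) = 0.6577
  Stage 2: F_2 = 10^(2.31/10) = 1.702, G_2 = 10^(−2.31/10) = 0.5875
  Stage 3: F_3 = 10^(10.2/10) = 10.47, G_3 = 10^(−7.87/10) = 0.1633
  Stage 4: F_4 = 10^(7.95/10) = 6.237, G_4 = 10^(10.7/10) = 11.75
Friis cascade:
  F = 1.521 + (1.702 − 1)/0.6577 + (10.47 − 1)/0.3864 + (6.237 − 1)/0.06310 = 110.1
NF = 10 log₁₀(110.1) = 20.42 dB

20.42 dB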